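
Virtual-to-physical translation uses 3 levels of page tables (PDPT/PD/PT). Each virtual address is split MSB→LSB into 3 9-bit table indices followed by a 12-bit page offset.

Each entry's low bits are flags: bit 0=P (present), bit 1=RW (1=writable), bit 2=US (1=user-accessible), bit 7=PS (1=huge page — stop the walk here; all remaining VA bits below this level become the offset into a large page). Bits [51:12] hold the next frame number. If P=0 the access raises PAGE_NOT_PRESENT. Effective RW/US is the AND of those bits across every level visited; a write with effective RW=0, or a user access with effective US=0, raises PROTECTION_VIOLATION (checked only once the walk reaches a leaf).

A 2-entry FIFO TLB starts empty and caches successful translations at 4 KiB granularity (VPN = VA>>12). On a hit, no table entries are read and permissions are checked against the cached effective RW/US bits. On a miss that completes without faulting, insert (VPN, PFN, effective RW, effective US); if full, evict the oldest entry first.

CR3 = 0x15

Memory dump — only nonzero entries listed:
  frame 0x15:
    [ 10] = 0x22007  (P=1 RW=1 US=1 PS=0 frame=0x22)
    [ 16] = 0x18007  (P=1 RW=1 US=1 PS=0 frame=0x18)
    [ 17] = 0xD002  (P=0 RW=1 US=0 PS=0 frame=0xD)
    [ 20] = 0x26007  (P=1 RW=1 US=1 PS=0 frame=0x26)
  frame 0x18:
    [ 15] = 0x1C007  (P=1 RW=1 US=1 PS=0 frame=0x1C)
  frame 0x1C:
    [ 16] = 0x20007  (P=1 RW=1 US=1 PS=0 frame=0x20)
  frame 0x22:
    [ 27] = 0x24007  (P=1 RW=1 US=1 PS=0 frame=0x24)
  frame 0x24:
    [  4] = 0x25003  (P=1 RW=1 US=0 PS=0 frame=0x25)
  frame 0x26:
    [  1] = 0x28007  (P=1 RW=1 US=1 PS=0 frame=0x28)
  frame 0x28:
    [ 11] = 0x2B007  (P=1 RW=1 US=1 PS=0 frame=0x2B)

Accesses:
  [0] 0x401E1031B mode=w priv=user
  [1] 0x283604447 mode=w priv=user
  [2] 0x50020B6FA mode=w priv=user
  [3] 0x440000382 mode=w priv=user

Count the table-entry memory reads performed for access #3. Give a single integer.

Per-access translation:
#0 VA=0x401E1031B (w,user):
  L0: frame=0x15 idx=16 entry=0x18007 [P=1 RW=1 US=1 PS=0]
  L1: frame=0x18 idx=15 entry=0x1C007 [P=1 RW=1 US=1 PS=0]
  L2: frame=0x1C idx=16 entry=0x20007 [P=1 RW=1 US=1 PS=0]
  ✓ 0x2031B  — 3 lookups
#1 VA=0x283604447 (w,user):
  L0: frame=0x15 idx=10 entry=0x22007 [P=1 RW=1 US=1 PS=0]
  L1: frame=0x22 idx=27 entry=0x24007 [P=1 RW=1 US=1 PS=0]
  L2: frame=0x24 idx=4 entry=0x25003 [P=1 RW=1 US=0 PS=0]
  → PROTECTION_VIOLATION  (3 entries read)
#2 VA=0x50020B6FA (w,user):
  L0: frame=0x15 idx=20 entry=0x26007 [P=1 RW=1 US=1 PS=0]
  L1: frame=0x26 idx=1 entry=0x28007 [P=1 RW=1 US=1 PS=0]
  L2: frame=0x28 idx=11 entry=0x2B007 [P=1 RW=1 US=1 PS=0]
  ✓ 0x2B6FA  — 3 lookups
#3 VA=0x440000382 (w,user):
  L0: frame=0x15 idx=17 entry=0xD002 [P=0 RW=1 US=0 PS=0]
  → PAGE_NOT_PRESENT  (1 entries read)

Entries read for #3: 1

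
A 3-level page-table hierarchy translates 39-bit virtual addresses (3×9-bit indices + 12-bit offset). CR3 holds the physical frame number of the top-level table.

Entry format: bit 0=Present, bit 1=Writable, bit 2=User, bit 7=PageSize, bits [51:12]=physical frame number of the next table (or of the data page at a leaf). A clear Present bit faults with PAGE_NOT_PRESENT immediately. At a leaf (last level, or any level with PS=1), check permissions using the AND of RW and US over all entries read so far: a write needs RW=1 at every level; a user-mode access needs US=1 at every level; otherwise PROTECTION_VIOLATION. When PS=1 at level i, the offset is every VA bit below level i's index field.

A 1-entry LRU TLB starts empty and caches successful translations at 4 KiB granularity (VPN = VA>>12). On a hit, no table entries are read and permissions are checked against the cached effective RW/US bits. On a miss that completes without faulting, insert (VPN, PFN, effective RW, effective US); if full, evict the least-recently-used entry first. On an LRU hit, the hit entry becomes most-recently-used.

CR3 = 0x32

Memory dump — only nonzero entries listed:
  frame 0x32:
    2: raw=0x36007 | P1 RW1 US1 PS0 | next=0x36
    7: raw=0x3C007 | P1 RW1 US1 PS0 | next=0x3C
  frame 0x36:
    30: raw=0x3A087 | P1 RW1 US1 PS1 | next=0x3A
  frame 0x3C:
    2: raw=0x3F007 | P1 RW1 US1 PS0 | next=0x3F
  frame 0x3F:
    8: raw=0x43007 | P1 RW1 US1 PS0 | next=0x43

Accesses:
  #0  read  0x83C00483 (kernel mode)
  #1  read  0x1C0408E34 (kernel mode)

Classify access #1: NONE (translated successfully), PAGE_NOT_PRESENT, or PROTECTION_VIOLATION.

Trace:
#0 VA=0x83C00483 (r,kernel):
  lvl0: tbl 0x32, slot 2 ⇒ 0x36007 (P1/RW1/US1/PS0)
  lvl1: tbl 0x36, slot 30 ⇒ 0x3A087 (P1/RW1/US1/PS1)
  ⇒ phys 0x3A483 (huge @L1)  [2 reads]
#1 VA=0x1C0408E34 (r,kernel):
  lvl0: tbl 0x32, slot 7 ⇒ 0x3C007 (P1/RW1/US1/PS0)
  lvl1: tbl 0x3C, slot 2 ⇒ 0x3F007 (P1/RW1/US1/PS0)
  lvl2: tbl 0x3F, slot 8 ⇒ 0x43007 (P1/RW1/US1/PS0)
  ⇒ phys 0x43E34  [3 reads]

Access #1 fault: NONE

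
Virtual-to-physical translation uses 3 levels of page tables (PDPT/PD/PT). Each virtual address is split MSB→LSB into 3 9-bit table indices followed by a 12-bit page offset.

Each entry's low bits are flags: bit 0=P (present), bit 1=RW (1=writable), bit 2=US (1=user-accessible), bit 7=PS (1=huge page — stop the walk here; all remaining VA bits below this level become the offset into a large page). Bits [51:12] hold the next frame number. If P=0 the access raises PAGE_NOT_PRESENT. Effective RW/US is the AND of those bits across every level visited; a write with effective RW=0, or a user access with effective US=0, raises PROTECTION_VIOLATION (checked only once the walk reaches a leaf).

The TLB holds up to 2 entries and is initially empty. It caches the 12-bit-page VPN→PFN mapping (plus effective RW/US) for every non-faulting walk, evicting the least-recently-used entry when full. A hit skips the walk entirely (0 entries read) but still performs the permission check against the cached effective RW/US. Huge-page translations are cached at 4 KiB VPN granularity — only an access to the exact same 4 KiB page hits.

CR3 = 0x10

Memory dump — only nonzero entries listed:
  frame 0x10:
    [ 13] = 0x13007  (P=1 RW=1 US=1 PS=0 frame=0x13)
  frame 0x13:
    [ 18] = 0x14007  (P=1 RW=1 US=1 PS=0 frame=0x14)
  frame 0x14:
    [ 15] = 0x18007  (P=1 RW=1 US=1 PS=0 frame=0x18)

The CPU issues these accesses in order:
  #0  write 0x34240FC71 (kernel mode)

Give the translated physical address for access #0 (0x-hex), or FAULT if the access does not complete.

Walk each access:
#0 VA=0x34240FC71 (w,kernel):
  L0 @0x10[13] → 0x13007  P=1,RW=1,US=1,PS=0
  L1 @0x13[18] → 0x14007  P=1,RW=1,US=1,PS=0
  L2 @0x14[15] → 0x18007  P=1,RW=1,US=1,PS=0
  ⇒ phys 0x18C71  [3 reads]

Access #0 PA: 0x18C71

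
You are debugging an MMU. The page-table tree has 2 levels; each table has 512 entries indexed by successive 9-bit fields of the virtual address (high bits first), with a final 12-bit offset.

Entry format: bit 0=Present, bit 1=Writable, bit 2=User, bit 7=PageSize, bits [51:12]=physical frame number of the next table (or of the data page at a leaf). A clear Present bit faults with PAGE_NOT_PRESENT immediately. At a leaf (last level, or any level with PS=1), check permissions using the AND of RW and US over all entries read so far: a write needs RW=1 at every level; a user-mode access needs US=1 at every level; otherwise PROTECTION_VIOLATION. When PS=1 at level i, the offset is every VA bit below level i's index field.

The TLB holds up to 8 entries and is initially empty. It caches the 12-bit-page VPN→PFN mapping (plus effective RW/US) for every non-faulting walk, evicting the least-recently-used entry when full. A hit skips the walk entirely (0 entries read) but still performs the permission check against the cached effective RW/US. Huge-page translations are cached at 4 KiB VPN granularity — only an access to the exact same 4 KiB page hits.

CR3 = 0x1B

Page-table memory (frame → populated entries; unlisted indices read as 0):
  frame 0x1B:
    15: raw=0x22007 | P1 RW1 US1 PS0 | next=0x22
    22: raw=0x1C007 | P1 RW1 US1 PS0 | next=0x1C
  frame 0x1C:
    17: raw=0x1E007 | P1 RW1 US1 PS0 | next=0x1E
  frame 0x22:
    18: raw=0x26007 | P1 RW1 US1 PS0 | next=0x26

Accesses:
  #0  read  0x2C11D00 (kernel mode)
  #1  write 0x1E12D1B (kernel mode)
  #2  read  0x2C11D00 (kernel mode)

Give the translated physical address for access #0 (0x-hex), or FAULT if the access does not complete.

Trace:
#0 VA=0x2C11D00 (r,kernel):
  lvl0: tbl 0x1B, slot 22 ⇒ 0x1C007 (P1/RW1/US1/PS0)
  lvl1: tbl 0x1C, slot 17 ⇒ 0x1E007 (P1/RW1/US1/PS0)
  ⇒ phys 0x1ED00  [2 reads]
#1 VA=0x1E12D1B (w,kernel):
  lvl0: tbl 0x1B, slot 15 ⇒ 0x22007 (P1/RW1/US1/PS0)
  lvl1: tbl 0x22, slot 18 ⇒ 0x26007 (P1/RW1/US1/PS0)
  ⇒ phys 0x26D1B  [2 reads]
#2 VA=0x2C11D00 (r,kernel):
  TLB hit vpn=0x2C11 → PA=0x1ED00

Access #0 PA: 0x1ED00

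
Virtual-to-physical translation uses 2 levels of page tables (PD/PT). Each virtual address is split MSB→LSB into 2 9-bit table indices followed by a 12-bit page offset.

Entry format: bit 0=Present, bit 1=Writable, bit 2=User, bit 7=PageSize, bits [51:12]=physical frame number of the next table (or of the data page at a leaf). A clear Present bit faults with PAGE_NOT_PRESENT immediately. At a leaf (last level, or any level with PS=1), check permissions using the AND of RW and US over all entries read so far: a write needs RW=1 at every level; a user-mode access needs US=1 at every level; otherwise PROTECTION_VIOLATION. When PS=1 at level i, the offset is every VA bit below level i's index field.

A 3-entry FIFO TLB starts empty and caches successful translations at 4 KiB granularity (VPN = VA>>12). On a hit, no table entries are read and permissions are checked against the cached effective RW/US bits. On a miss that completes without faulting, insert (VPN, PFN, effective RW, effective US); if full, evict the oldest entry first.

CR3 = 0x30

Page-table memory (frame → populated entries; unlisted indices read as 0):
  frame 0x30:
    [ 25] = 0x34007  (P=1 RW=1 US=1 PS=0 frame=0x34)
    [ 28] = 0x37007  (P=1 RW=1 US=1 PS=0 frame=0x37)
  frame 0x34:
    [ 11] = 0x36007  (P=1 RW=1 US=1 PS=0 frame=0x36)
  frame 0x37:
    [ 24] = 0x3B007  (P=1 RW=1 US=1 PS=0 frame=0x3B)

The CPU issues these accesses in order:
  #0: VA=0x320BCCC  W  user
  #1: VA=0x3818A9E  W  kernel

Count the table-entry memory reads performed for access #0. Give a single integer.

Walk each access:
#0 VA=0x320BCCC (w,user):
  L0: frame=0x30 idx=25 entry=0x34007 [P=1 RW=1 US=1 PS=0]
  L1: frame=0x34 idx=11 entry=0x36007 [P=1 RW=1 US=1 PS=0]
  ✓ 0x36CCC  — 2 lookups
#1 VA=0x3818A9E (w,kernel):
  L0: frame=0x30 idx=28 entry=0x37007 [P=1 RW=1 US=1 PS=0]
  L1: frame=0x37 idx=24 entry=0x3B007 [P=1 RW=1 US=1 PS=0]
  ✓ 0x3BA9E  — 2 lookups

Entries read for #0: 2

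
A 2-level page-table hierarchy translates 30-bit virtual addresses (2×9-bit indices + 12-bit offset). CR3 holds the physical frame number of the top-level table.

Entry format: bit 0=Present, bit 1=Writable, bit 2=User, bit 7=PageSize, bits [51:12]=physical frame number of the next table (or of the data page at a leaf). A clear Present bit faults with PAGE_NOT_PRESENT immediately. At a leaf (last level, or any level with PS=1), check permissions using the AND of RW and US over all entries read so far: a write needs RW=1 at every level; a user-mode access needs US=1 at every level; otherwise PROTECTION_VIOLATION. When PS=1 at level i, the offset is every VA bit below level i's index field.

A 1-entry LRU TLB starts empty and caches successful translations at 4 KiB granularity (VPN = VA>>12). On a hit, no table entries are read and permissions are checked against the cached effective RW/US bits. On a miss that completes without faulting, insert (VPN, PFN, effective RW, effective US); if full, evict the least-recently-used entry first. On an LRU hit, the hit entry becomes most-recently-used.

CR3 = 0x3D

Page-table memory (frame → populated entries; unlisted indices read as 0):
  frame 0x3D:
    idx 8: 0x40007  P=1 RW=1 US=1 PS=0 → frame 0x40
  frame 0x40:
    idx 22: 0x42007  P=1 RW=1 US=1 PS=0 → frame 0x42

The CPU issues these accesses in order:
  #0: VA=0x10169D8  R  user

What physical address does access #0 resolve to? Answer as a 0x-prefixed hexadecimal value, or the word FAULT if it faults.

Per-access translation:
#0 VA=0x10169D8 (r,user):
  L0 @0x3D[8] → 0x40007  P=1,RW=1,US=1,PS=0
  L1 @0x40[22] → 0x42007  P=1,RW=1,US=1,PS=0
  → PA=0x429D8  (2 entries read)

Access #0 PA: 0x429D8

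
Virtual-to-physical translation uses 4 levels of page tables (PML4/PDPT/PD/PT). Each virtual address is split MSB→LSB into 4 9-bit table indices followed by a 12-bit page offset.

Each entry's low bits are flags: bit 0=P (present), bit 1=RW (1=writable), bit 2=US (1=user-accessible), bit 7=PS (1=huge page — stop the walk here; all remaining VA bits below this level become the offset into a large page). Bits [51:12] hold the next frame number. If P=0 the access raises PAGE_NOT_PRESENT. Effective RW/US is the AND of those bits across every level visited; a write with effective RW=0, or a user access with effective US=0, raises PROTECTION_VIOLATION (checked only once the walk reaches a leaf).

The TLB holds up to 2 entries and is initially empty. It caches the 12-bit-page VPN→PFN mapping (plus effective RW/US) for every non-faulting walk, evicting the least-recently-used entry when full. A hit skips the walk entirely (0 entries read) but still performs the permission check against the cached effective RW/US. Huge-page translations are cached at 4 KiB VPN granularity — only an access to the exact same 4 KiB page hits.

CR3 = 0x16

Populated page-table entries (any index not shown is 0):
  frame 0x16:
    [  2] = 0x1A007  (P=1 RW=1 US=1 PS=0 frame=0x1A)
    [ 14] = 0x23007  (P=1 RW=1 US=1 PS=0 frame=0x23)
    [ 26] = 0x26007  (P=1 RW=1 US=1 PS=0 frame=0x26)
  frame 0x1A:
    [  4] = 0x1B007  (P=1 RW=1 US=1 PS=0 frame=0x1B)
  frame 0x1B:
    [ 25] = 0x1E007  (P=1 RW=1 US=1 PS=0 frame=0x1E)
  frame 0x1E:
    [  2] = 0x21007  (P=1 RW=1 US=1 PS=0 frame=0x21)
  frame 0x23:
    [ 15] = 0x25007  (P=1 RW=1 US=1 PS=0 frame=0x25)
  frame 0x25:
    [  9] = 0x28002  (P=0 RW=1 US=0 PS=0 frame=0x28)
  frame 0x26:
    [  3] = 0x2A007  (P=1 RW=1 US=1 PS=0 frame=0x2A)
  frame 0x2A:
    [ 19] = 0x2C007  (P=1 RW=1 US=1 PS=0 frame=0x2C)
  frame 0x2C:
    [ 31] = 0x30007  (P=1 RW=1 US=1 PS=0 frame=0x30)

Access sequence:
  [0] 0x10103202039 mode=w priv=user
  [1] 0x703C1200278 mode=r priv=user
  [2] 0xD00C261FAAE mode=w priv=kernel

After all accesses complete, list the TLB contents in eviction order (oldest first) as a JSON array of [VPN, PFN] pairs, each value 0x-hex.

Trace:
#0 VA=0x10103202039 (w,user):
  L0 @0x16[2] → 0x1A007  P=1,RW=1,US=1,PS=0
  L1 @0x1A[4] → 0x1B007  P=1,RW=1,US=1,PS=0
  L2 @0x1B[25] → 0x1E007  P=1,RW=1,US=1,PS=0
  L3 @0x1E[2] → 0x21007  P=1,RW=1,US=1,PS=0
  ⇒ phys 0x21039  [4 reads]
#1 VA=0x703C1200278 (r,user):
  L0 @0x16[14] → 0x23007  P=1,RW=1,US=1,PS=0
  L1 @0x23[15] → 0x25007  P=1,RW=1,US=1,PS=0
  L2 @0x25[9] → 0x28002  P=0,RW=1,US=0,PS=0
  ✗ PAGE_NOT_PRESENT  [3 reads]
#2 VA=0xD00C261FAAE (w,kernel):
  L0 @0x16[26] → 0x26007  P=1,RW=1,US=1,PS=0
  L1 @0x26[3] → 0x2A007  P=1,RW=1,US=1,PS=0
  L2 @0x2A[19] → 0x2C007  P=1,RW=1,US=1,PS=0
  L3 @0x2C[31] → 0x30007  P=1,RW=1,US=1,PS=0
  ⇒ phys 0x30AAE  [4 reads]

TLB: [["0x10103202", "0x21"], ["0xD00C261F", "0x30"]]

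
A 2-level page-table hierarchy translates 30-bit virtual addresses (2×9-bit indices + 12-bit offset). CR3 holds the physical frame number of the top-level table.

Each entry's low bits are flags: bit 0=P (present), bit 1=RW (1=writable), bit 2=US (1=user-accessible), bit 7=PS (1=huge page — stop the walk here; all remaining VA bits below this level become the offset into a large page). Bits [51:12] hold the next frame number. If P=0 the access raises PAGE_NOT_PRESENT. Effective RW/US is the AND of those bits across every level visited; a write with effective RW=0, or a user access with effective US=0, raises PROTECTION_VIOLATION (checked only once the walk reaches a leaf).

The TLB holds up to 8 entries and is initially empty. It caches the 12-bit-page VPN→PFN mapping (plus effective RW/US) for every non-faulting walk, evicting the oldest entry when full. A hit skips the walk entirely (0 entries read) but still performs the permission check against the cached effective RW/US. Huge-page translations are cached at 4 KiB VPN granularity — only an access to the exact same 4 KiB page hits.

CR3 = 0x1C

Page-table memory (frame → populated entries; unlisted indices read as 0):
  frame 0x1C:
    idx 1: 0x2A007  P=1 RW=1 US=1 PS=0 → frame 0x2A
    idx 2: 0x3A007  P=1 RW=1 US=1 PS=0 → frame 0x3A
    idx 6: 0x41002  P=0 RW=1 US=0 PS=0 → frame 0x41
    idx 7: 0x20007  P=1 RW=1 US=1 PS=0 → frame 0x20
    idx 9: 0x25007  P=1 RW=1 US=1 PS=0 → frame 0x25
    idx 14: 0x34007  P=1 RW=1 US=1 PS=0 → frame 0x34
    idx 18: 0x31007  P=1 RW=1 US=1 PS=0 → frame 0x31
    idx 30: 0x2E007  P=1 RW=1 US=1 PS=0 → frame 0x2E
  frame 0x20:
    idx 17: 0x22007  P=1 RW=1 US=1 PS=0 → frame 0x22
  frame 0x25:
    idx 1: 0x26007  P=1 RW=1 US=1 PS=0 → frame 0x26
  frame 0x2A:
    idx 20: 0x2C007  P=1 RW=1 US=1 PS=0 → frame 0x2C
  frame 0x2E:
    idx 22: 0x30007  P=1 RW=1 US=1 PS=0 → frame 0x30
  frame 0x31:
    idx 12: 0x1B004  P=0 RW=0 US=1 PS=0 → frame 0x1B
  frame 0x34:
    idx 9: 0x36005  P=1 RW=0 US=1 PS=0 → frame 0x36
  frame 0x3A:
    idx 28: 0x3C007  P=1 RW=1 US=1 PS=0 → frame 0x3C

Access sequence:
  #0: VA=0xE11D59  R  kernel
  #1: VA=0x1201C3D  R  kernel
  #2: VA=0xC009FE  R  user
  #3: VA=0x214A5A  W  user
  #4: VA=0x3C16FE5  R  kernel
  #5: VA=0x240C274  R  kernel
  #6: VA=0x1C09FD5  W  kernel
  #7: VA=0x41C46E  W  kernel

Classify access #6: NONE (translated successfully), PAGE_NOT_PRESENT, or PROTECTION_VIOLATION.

Per-access translation:
#0 VA=0xE11D59 (r,kernel):
  L0 @0x1C[7] → 0x20007  P=1,RW=1,US=1,PS=0
  L1 @0x20[17] → 0x22007  P=1,RW=1,US=1,PS=0
  ✓ 0x22D59  — 2 lookups
#1 VA=0x1201C3D (r,kernel):
  L0 @0x1C[9] → 0x25007  P=1,RW=1,US=1,PS=0
  L1 @0x25[1] → 0x26007  P=1,RW=1,US=1,PS=0
  ✓ 0x26C3D  — 2 lookups
#2 VA=0xC009FE (r,user):
  L0 @0x1C[6] → 0x41002  P=0,RW=1,US=0,PS=0
  ✗ PAGE_NOT_PRESENT  [1 reads]
#3 VA=0x214A5A (w,user):
  L0 @0x1C[1] → 0x2A007  P=1,RW=1,US=1,PS=0
  L1 @0x2A[20] → 0x2C007  P=1,RW=1,US=1,PS=0
  ✓ 0x2CA5A  — 2 lookups
#4 VA=0x3C16FE5 (r,kernel):
  L0 @0x1C[30] → 0x2E007  P=1,RW=1,US=1,PS=0
  L1 @0x2E[22] → 0x30007  P=1,RW=1,US=1,PS=0
  ✓ 0x30FE5  — 2 lookups
#5 VA=0x240C274 (r,kernel):
  L0 @0x1C[18] → 0x31007  P=1,RW=1,US=1,PS=0
  L1 @0x31[12] → 0x1B004  P=0,RW=0,US=1,PS=0
  ✗ PAGE_NOT_PRESENT  [2 reads]
#6 VA=0x1C09FD5 (w,kernel):
  L0 @0x1C[14] → 0x34007  P=1,RW=1,US=1,PS=0
  L1 @0x34[9] → 0x36005  P=1,RW=0,US=1,PS=0
  ✗ PROTECTION_VIOLATION  [2 reads]
#7 VA=0x41C46E (w,kernel):
  L0 @0x1C[2] → 0x3A007  P=1,RW=1,US=1,PS=0
  L1 @0x3A[28] → 0x3C007  P=1,RW=1,US=1,PS=0
  ✓ 0x3C46E  — 2 lookups

Access #6 fault: PROTECTION_VIOLATION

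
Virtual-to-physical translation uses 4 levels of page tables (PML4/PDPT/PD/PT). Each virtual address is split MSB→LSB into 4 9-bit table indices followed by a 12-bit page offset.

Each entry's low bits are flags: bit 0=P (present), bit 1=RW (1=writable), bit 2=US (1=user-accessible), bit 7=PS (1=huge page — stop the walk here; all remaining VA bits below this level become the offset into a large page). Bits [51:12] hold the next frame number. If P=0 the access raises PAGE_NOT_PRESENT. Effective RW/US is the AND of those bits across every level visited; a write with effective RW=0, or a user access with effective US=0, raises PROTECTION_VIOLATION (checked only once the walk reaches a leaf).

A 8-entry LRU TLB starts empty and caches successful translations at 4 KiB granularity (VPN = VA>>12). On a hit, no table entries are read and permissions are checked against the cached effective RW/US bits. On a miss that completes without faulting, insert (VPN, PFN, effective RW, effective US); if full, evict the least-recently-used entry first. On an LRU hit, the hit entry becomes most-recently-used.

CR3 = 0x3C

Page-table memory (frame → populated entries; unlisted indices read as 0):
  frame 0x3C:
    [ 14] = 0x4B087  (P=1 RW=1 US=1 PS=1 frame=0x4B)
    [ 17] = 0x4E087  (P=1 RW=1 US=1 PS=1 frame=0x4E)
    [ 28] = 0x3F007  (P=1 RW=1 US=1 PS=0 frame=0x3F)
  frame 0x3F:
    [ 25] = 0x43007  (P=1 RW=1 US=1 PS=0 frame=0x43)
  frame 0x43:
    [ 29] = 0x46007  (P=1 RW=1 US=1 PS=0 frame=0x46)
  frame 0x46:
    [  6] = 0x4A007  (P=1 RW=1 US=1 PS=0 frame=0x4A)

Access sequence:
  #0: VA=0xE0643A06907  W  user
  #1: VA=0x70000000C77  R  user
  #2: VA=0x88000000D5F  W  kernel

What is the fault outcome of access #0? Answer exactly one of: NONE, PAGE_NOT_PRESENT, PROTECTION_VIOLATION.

Trace:
#0 VA=0xE0643A06907 (w,user):
  L0: frame=0x3C idx=28 entry=0x3F007 [P=1 RW=1 US=1 PS=0]
  L1: frame=0x3F idx=25 entry=0x43007 [P=1 RW=1 US=1 PS=0]
  L2: frame=0x43 idx=29 entry=0x46007 [P=1 RW=1 US=1 PS=0]
  L3: frame=0x46 idx=6 entry=0x4A007 [P=1 RW=1 US=1 PS=0]
  ✓ 0x4A907  — 4 lookups
#1 VA=0x70000000C77 (r,user):
  L0: frame=0x3C idx=14 entry=0x4B087 [P=1 RW=1 US=1 PS=1]
  ✓ 0x4BC77 (huge @L0)  — 1 lookups
#2 VA=0x88000000D5F (w,kernel):
  L0: frame=0x3C idx=17 entry=0x4E087 [P=1 RW=1 US=1 PS=1]
  ✓ 0x4ED5F (huge @L0)  — 1 lookups

Access #0 fault: NONE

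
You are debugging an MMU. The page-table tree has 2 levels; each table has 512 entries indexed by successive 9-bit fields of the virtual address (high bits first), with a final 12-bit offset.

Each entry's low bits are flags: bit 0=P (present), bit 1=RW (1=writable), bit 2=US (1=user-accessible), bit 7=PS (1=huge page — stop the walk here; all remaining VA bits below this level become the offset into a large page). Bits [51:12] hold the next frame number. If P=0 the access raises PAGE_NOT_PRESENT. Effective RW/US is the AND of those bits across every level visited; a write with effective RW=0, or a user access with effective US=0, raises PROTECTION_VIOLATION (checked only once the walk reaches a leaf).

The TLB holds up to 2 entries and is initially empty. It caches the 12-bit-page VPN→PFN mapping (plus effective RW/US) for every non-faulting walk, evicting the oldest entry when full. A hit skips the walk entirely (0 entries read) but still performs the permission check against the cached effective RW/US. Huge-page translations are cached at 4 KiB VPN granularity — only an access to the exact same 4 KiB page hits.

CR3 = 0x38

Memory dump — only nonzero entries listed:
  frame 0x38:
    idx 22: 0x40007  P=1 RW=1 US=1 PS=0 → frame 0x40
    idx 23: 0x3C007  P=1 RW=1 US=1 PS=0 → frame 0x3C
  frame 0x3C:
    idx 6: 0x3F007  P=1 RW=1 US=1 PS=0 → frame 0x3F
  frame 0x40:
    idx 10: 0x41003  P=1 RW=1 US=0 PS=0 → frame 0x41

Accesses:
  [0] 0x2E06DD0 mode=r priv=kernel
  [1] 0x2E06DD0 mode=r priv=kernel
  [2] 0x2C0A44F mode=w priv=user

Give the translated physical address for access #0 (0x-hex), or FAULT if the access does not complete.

Trace:
#0 VA=0x2E06DD0 (r,kernel):
  L0 @0x38[23] → 0x3C007  P=1,RW=1,US=1,PS=0
  L1 @0x3C[6] → 0x3F007  P=1,RW=1,US=1,PS=0
  ✓ 0x3FDD0  — 2 lookups
#1 VA=0x2E06DD0 (r,kernel):
  TLB hit vpn=0x2E06 → PA=0x3FDD0
#2 VA=0x2C0A44F (w,user):
  L0 @0x38[22] → 0x40007  P=1,RW=1,US=1,PS=0
  L1 @0x40[10] → 0x41003  P=1,RW=1,US=0,PS=0
  ⇒ fault: PROTECTION_VIOLATION  — 2 lookups

Access #0 PA: 0x3FDD0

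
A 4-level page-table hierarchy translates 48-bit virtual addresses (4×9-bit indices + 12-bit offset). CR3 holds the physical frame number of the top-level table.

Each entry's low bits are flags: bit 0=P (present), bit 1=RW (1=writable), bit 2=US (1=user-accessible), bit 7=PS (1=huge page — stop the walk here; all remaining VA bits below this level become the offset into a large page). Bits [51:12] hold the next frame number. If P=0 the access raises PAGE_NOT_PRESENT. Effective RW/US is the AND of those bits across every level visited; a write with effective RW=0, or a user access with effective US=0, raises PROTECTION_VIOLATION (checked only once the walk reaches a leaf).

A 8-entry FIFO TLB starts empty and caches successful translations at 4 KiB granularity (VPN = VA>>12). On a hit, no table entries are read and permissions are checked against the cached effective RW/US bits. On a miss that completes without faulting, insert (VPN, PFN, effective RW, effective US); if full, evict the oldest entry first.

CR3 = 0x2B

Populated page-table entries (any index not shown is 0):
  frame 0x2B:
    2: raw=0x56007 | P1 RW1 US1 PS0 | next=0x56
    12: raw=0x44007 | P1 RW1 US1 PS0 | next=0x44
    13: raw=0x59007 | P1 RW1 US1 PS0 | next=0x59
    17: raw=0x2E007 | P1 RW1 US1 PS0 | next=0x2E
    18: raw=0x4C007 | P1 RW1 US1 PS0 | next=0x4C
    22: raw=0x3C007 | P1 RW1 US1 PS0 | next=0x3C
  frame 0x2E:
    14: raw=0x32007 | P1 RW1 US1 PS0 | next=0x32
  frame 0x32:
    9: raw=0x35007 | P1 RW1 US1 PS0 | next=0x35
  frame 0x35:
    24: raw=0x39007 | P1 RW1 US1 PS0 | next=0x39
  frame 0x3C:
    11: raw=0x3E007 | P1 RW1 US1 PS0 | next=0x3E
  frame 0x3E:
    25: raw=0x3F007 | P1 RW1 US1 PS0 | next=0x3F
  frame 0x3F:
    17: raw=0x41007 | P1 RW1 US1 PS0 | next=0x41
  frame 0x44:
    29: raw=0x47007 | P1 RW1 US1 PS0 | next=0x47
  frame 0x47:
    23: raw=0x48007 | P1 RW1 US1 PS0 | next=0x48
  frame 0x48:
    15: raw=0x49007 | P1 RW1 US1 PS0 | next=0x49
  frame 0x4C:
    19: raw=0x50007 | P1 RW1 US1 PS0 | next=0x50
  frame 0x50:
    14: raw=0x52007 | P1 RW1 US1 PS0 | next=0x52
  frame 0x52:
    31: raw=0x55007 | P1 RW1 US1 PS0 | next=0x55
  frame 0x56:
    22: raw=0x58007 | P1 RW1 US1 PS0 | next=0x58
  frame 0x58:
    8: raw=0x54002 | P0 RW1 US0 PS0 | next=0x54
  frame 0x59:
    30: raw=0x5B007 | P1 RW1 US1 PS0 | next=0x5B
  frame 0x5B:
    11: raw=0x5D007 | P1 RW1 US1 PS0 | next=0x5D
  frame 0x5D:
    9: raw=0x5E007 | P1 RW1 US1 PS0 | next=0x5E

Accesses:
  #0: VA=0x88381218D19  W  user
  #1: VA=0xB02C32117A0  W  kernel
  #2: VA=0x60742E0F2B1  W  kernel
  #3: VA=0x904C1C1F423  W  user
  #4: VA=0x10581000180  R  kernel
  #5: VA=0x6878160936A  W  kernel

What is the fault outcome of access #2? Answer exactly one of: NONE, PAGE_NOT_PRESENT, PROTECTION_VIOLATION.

Walk each access:
#0 VA=0x88381218D19 (w,user):
  [0] read 0x2B idx=17: raw=0x2E007 flags P=1 W=1 U=1 S=0
  [1] read 0x2E idx=14: raw=0x32007 flags P=1 W=1 U=1 S=0
  [2] read 0x32 idx=9: raw=0x35007 flags P=1 W=1 U=1 S=0
  [3] read 0x35 idx=24: raw=0x39007 flags P=1 W=1 U=1 S=0
  ⇒ phys 0x39D19  [4 reads]
#1 VA=0xB02C32117A0 (w,kernel):
  [0] read 0x2B idx=22: raw=0x3C007 flags P=1 W=1 U=1 S=0
  [1] read 0x3C idx=11: raw=0x3E007 flags P=1 W=1 U=1 S=0
  [2] read 0x3E idx=25: raw=0x3F007 flags P=1 W=1 U=1 S=0
  [3] read 0x3F idx=17: raw=0x41007 flags P=1 W=1 U=1 S=0
  ⇒ phys 0x417A0  [4 reads]
#2 VA=0x60742E0F2B1 (w,kernel):
  [0] read 0x2B idx=12: raw=0x44007 flags P=1 W=1 U=1 S=0
  [1] read 0x44 idx=29: raw=0x47007 flags P=1 W=1 U=1 S=0
  [2] read 0x47 idx=23: raw=0x48007 flags P=1 W=1 U=1 S=0
  [3] read 0x48 idx=15: raw=0x49007 flags P=1 W=1 U=1 S=0
  ⇒ phys 0x492B1  [4 reads]
#3 VA=0x904C1C1F423 (w,user):
  [0] read 0x2B idx=18: raw=0x4C007 flags P=1 W=1 U=1 S=0
  [1] read 0x4C idx=19: raw=0x50007 flags P=1 W=1 U=1 S=0
  [2] read 0x50 idx=14: raw=0x52007 flags P=1 W=1 U=1 S=0
  [3] read 0x52 idx=31: raw=0x55007 flags P=1 W=1 U=1 S=0
  ⇒ phys 0x55423  [4 reads]
#4 VA=0x10581000180 (r,kernel):
  [0] read 0x2B idx=2: raw=0x56007 flags P=1 W=1 U=1 S=0
  [1] read 0x56 idx=22: raw=0x58007 flags P=1 W=1 U=1 S=0
  [2] read 0x58 idx=8: raw=0x54002 flags P=0 W=1 U=0 S=0
  → PAGE_NOT_PRESENT  (3 entries read)
#5 VA=0x6878160936A (w,kernel):
  [0] read 0x2B idx=13: raw=0x59007 flags P=1 W=1 U=1 S=0
  [1] read 0x59 idx=30: raw=0x5B007 flags P=1 W=1 U=1 S=0
  [2] read 0x5B idx=11: raw=0x5D007 flags P=1 W=1 U=1 S=0
  [3] read 0x5D idx=9: raw=0x5E007 flags P=1 W=1 U=1 S=0
  ⇒ phys 0x5E36A  [4 reads]

Access #2 fault: NONE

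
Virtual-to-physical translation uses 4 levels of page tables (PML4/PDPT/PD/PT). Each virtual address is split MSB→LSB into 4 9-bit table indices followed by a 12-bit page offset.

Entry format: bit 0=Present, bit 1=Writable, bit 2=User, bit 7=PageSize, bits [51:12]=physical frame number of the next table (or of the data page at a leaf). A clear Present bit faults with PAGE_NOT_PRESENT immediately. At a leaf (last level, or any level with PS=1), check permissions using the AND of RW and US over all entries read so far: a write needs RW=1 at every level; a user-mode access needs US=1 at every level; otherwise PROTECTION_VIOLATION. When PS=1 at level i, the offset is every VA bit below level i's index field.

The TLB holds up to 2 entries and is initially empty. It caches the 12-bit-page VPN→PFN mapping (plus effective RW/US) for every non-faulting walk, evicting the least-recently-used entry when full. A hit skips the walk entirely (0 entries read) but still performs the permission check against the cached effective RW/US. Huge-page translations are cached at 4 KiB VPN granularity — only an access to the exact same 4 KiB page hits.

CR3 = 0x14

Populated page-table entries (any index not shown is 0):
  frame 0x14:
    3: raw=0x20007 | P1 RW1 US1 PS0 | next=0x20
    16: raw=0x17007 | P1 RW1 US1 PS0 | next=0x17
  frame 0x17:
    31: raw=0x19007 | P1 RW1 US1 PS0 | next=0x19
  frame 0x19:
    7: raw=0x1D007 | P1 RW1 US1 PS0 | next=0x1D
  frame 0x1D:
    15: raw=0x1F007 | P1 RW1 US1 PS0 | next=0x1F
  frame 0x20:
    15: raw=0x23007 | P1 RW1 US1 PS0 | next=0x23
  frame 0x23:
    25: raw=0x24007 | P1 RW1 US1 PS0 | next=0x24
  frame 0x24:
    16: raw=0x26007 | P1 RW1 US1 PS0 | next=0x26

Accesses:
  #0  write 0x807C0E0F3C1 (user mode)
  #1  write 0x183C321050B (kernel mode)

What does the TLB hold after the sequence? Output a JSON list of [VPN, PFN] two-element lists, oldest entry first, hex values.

Walk each access:
#0 VA=0x807C0E0F3C1 (w,user):
  L0 @0x14[16] → 0x17007  P=1,RW=1,US=1,PS=0
  L1 @0x17[31] → 0x19007  P=1,RW=1,US=1,PS=0
  L2 @0x19[7] → 0x1D007  P=1,RW=1,US=1,PS=0
  L3 @0x1D[15] → 0x1F007  P=1,RW=1,US=1,PS=0
  ⇒ phys 0x1F3C1  [4 reads]
#1 VA=0x183C321050B (w,kernel):
  L0 @0x14[3] → 0x20007  P=1,RW=1,US=1,PS=0
  L1 @0x20[15] → 0x23007  P=1,RW=1,US=1,PS=0
  L2 @0x23[25] → 0x24007  P=1,RW=1,US=1,PS=0
  L3 @0x24[16] → 0x26007  P=1,RW=1,US=1,PS=0
  ⇒ phys 0x2650B  [4 reads]

TLB: [["0x807C0E0F", "0x1F"], ["0x183C3210", "0x26"]]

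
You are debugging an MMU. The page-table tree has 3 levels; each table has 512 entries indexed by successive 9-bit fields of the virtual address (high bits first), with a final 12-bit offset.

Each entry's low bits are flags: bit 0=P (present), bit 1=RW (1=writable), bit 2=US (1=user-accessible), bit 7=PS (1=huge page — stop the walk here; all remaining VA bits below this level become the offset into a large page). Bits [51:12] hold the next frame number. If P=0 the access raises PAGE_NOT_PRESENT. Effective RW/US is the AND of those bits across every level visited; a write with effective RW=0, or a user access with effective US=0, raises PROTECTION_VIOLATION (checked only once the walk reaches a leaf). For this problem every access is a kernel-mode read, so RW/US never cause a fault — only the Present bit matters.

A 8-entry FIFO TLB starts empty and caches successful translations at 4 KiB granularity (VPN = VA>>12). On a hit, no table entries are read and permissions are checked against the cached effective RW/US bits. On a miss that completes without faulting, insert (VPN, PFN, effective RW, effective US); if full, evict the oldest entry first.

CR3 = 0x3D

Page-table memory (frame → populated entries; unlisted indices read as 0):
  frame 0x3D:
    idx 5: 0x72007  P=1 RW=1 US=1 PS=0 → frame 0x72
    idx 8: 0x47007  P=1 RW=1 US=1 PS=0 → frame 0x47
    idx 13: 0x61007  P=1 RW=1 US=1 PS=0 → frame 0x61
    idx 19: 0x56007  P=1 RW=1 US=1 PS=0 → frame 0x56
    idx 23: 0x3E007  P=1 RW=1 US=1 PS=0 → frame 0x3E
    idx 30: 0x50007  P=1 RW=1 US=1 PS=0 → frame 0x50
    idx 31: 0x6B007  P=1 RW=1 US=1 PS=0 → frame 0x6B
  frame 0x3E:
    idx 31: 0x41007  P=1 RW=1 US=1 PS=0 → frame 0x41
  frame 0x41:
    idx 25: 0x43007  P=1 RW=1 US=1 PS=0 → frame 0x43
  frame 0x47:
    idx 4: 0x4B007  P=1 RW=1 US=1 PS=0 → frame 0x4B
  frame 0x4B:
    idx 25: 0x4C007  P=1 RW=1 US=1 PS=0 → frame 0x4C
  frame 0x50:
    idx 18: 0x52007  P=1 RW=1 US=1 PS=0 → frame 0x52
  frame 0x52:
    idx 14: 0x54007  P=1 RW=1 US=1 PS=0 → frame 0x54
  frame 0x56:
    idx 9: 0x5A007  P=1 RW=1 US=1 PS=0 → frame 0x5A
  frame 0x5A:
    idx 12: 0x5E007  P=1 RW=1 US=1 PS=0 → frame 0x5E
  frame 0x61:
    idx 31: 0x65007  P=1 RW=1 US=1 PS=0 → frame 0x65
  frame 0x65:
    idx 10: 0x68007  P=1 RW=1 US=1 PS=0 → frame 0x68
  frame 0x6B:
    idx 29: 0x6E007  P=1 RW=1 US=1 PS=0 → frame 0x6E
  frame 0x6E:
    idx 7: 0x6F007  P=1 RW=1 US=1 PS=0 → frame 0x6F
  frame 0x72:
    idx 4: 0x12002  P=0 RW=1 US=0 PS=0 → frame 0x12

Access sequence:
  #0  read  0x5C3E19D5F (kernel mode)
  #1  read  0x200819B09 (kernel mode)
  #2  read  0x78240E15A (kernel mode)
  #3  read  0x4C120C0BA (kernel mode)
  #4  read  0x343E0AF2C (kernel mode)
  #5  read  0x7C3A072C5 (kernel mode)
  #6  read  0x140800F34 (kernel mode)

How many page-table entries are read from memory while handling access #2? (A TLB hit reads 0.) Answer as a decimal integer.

Per-access translation:
#0 VA=0x5C3E19D5F (r,kernel):
  [0] read 0x3D idx=23: raw=0x3E007 flags P=1 W=1 U=1 S=0
  [1] read 0x3E idx=31: raw=0x41007 flags P=1 W=1 U=1 S=0
  [2] read 0x41 idx=25: raw=0x43007 flags P=1 W=1 U=1 S=0
  ✓ 0x43D5F  — 3 lookups
#1 VA=0x200819B09 (r,kernel):
  [0] read 0x3D idx=8: raw=0x47007 flags P=1 W=1 U=1 S=0
  [1] read 0x47 idx=4: raw=0x4B007 flags P=1 W=1 U=1 S=0
  [2] read 0x4B idx=25: raw=0x4C007 flags P=1 W=1 U=1 S=0
  ✓ 0x4CB09  — 3 lookups
#2 VA=0x78240E15A (r,kernel):
  [0] read 0x3D idx=30: raw=0x50007 flags P=1 W=1 U=1 S=0
  [1] read 0x50 idx=18: raw=0x52007 flags P=1 W=1 U=1 S=0
  [2] read 0x52 idx=14: raw=0x54007 flags P=1 W=1 U=1 S=0
  ✓ 0x5415A  — 3 lookups
#3 VA=0x4C120C0BA (r,kernel):
  [0] read 0x3D idx=19: raw=0x56007 flags P=1 W=1 U=1 S=0
  [1] read 0x56 idx=9: raw=0x5A007 flags P=1 W=1 U=1 S=0
  [2] read 0x5A idx=12: raw=0x5E007 flags P=1 W=1 U=1 S=0
  ✓ 0x5E0BA  — 3 lookups
#4 VA=0x343E0AF2C (r,kernel):
  [0] read 0x3D idx=13: raw=0x61007 flags P=1 W=1 U=1 S=0
  [1] read 0x61 idx=31: raw=0x65007 flags P=1 W=1 U=1 S=0
  [2] read 0x65 idx=10: raw=0x68007 flags P=1 W=1 U=1 S=0
  ✓ 0x68F2C  — 3 lookups
#5 VA=0x7C3A072C5 (r,kernel):
  [0] read 0x3D idx=31: raw=0x6B007 flags P=1 W=1 U=1 S=0
  [1] read 0x6B idx=29: raw=0x6E007 flags P=1 W=1 U=1 S=0
  [2] read 0x6E idx=7: raw=0x6F007 flags P=1 W=1 U=1 S=0
  ✓ 0x6F2C5  — 3 lookups
#6 VA=0x140800F34 (r,kernel):
  [0] read 0x3D idx=5: raw=0x72007 flags P=1 W=1 U=1 S=0
  [1] read 0x72 idx=4: raw=0x12002 flags P=0 W=1 U=0 S=0
  ⇒ fault: PAGE_NOT_PRESENT  — 2 lookups

Entries read for #2: 3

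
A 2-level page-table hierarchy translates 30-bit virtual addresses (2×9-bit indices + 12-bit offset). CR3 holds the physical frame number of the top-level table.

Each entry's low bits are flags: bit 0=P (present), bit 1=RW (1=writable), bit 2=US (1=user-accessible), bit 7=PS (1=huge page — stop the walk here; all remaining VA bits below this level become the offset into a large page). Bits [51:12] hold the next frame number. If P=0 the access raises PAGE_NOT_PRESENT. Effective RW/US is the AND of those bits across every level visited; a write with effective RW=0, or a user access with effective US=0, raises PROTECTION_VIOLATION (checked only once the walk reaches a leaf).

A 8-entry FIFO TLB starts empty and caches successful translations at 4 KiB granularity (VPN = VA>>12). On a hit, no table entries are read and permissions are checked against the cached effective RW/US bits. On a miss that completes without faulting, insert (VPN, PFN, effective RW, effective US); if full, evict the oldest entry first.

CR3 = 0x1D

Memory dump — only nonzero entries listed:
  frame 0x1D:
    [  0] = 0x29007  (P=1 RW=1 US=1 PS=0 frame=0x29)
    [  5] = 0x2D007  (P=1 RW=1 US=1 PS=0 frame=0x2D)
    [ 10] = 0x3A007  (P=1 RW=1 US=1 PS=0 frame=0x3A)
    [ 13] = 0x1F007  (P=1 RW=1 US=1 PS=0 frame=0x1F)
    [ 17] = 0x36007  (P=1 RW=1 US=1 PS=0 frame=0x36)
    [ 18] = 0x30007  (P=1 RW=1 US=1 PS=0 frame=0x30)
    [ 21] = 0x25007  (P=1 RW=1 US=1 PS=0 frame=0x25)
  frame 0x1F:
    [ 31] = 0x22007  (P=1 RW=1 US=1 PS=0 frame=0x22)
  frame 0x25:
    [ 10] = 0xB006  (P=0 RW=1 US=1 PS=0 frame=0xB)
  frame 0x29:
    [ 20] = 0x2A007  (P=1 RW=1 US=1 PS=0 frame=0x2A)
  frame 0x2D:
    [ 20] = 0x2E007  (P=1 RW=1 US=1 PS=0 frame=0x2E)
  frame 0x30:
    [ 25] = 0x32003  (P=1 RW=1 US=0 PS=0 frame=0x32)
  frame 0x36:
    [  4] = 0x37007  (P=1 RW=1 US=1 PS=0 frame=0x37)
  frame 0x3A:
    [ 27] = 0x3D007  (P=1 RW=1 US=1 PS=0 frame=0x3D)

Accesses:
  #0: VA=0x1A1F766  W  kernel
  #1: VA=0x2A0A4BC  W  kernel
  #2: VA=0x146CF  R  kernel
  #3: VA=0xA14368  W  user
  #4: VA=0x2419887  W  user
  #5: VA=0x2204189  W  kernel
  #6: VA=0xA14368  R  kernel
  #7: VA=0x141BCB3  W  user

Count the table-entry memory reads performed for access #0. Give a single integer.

Trace:
#0 VA=0x1A1F766 (w,kernel):
  [0] read 0x1D idx=13: raw=0x1F007 flags P=1 W=1 U=1 S=0
  [1] read 0x1F idx=31: raw=0x22007 flags P=1 W=1 U=1 S=0
  → PA=0x22766  (2 entries read)
#1 VA=0x2A0A4BC (w,kernel):
  [0] read 0x1D idx=21: raw=0x25007 flags P=1 W=1 U=1 S=0
  [1] read 0x25 idx=10: raw=0xB006 flags P=0 W=1 U=1 S=0
  → PAGE_NOT_PRESENT  (2 entries read)
#2 VA=0x146CF (r,kernel):
  [0] read 0x1D idx=0: raw=0x29007 flags P=1 W=1 U=1 S=0
  [1] read 0x29 idx=20: raw=0x2A007 flags P=1 W=1 U=1 S=0
  → PA=0x2A6CF  (2 entries read)
#3 VA=0xA14368 (w,user):
  [0] read 0x1D idx=5: raw=0x2D007 flags P=1 W=1 U=1 S=0
  [1] read 0x2D idx=20: raw=0x2E007 flags P=1 W=1 U=1 S=0
  → PA=0x2E368  (2 entries read)
#4 VA=0x2419887 (w,user):
  [0] read 0x1D idx=18: raw=0x30007 flags P=1 W=1 U=1 S=0
  [1] read 0x30 idx=25: raw=0x32003 flags P=1 W=1 U=0 S=0
  → PROTECTION_VIOLATION  (2 entries read)
#5 VA=0x2204189 (w,kernel):
  [0] read 0x1D idx=17: raw=0x36007 flags P=1 W=1 U=1 S=0
  [1] read 0x36 idx=4: raw=0x37007 flags P=1 W=1 U=1 S=0
  → PA=0x37189  (2 entries read)
#6 VA=0xA14368 (r,kernel):
  TLB hit vpn=0xA14 → PA=0x2E368
#7 VA=0x141BCB3 (w,user):
  [0] read 0x1D idx=10: raw=0x3A007 flags P=1 W=1 U=1 S=0
  [1] read 0x3A idx=27: raw=0x3D007 flags P=1 W=1 U=1 S=0
  → PA=0x3DCB3  (2 entries read)

Entries read for #0: 2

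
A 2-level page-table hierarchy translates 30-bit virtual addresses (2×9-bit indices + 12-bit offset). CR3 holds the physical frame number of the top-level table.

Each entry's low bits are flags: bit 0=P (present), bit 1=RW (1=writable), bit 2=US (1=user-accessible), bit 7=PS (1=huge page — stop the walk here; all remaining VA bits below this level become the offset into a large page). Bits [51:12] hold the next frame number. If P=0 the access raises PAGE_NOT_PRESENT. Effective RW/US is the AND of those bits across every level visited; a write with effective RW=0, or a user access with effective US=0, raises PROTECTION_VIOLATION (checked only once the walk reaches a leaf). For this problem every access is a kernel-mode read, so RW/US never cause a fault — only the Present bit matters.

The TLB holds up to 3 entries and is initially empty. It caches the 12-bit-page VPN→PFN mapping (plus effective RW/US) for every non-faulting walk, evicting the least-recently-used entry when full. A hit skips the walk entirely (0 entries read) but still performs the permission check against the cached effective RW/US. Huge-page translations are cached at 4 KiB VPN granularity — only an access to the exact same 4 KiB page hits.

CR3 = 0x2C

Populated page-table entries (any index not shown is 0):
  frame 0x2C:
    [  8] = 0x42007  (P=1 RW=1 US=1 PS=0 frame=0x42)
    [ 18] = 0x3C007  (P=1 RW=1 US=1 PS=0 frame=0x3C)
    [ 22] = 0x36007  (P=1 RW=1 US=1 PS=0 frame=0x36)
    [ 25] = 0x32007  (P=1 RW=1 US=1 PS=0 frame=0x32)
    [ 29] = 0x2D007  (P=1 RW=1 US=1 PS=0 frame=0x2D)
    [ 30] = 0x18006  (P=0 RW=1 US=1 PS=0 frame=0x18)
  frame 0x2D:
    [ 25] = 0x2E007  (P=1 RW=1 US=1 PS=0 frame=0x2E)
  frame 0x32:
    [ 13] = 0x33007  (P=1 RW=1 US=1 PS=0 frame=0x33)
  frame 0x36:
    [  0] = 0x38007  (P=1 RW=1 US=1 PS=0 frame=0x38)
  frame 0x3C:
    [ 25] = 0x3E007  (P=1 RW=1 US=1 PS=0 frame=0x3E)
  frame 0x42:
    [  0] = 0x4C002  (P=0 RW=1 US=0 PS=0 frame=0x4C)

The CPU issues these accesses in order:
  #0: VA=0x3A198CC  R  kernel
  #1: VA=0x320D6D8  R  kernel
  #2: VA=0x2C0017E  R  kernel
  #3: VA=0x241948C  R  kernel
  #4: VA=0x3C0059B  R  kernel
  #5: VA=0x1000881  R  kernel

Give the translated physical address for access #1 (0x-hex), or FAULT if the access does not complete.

Walk each access:
#0 VA=0x3A198CC (r,kernel):
  [0] read 0x2C idx=29: raw=0x2D007 flags P=1 W=1 U=1 S=0
  [1] read 0x2D idx=25: raw=0x2E007 flags P=1 W=1 U=1 S=0
  → PA=0x2E8CC  (2 entries read)
#1 VA=0x320D6D8 (r,kernel):
  [0] read 0x2C idx=25: raw=0x32007 flags P=1 W=1 U=1 S=0
  [1] read 0x32 idx=13: raw=0x33007 flags P=1 W=1 U=1 S=0
  → PA=0x336D8  (2 entries read)
#2 VA=0x2C0017E (r,kernel):
  [0] read 0x2C idx=22: raw=0x36007 flags P=1 W=1 U=1 S=0
  [1] read 0x36 idx=0: raw=0x38007 flags P=1 W=1 U=1 S=0
  → PA=0x3817E  (2 entries read)
#3 VA=0x241948C (r,kernel):
  [0] read 0x2C idx=18: raw=0x3C007 flags P=1 W=1 U=1 S=0
  [1] read 0x3C idx=25: raw=0x3E007 flags P=1 W=1 U=1 S=0
  → PA=0x3E48C  (2 entries read)
#4 VA=0x3C0059B (r,kernel):
  [0] read 0x2C idx=30: raw=0x18006 flags P=0 W=1 U=1 S=0
  ⇒ fault: PAGE_NOT_PRESENT  — 1 lookups
#5 VA=0x1000881 (r,kernel):
  [0] read 0x2C idx=8: raw=0x42007 flags P=1 W=1 U=1 S=0
  [1] read 0x42 idx=0: raw=0x4C002 flags P=0 W=1 U=0 S=0
  ⇒ fault: PAGE_NOT_PRESENT  — 2 lookups

Access #1 PA: 0x336D8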